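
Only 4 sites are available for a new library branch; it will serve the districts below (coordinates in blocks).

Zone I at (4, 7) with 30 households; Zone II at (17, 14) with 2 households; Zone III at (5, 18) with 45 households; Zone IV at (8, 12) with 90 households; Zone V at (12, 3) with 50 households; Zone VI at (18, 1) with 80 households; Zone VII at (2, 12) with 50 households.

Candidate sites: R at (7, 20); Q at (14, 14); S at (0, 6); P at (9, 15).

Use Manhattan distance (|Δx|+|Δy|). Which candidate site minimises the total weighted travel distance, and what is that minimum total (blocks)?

Total weighted distance at each candidate:
  R (7, 20): total = 5652
  Q (14, 14): total = 4531
  S (0, 6): total = 5215
  P (9, 15): total = 4173
Minimum is at P with total 4173 blocks.

P, total 4173 blocks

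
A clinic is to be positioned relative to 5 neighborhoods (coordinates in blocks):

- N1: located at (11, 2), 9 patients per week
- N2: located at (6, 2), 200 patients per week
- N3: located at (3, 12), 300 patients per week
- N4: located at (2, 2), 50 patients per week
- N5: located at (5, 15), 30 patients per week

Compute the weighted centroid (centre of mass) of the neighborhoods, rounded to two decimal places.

The minimiser of Σwᵢ‖p−pᵢ‖² is the weighted centroid p* = (Σwᵢpᵢ)/(Σwᵢ).
Σwᵢ = 589.
Σwᵢxᵢ = 9·11 + 200·6 + 300·3 + 50·2 + 30·5 = 2449.
Σwᵢyᵢ = 9·2 + 200·2 + 300·12 + 50·2 + 30·15 = 4568.
x* = 2449/589 = 4.16, y* = 4568/589 = 7.76.

(4.16, 7.76)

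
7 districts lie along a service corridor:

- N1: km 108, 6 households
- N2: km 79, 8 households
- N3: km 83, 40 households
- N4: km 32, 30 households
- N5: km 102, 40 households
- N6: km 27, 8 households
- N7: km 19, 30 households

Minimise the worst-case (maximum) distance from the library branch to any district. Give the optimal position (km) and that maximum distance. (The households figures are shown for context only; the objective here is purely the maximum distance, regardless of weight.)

The 1-center on a line is the midpoint of the two extreme points: leftmost at 19, rightmost at 108.
Optimal location = (19 + 108)/2 = 63.5; maximum distance = (108 − 19)/2 = 44.5.

location 63.5, max distance 44.5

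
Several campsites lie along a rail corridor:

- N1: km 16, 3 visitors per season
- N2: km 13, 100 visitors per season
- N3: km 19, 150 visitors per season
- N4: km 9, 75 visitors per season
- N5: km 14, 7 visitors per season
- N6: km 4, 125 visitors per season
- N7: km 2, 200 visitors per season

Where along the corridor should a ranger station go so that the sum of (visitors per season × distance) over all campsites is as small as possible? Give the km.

x = 9

For a sum of weighted absolute distances on a line, the optimum is the weighted median (not the mean). Total weight W = 660; half-weight = 330.
Sort by position and accumulate weight:
  km 2 (N7, w=200) → cum 200
  km 4 (N6, w=125) → cum 325
  km 9 (N4, w=75) → cum 400  ≥ 330 → median here
  km 13 (N2, w=100) → cum 500
  km 14 (N5, w=7) → cum 507
  km 16 (N1, w=3) → cum 510
  km 19 (N3, w=150) → cum 660
Optimal location: km 9.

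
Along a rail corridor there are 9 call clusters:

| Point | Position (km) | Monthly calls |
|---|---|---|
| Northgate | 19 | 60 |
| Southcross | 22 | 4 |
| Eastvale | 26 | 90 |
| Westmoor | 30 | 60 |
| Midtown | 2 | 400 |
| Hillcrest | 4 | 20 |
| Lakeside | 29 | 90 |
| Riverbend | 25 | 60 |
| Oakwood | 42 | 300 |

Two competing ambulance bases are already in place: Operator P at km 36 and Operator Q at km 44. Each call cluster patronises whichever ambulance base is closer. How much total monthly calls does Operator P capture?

784

The indifferent point is the midpoint (36+44)/2 = 40; call clusters left of it (closer to Operator P at 36) go to Operator P, those right go to Operator Q.
  Midtown at 2 (w=400) → Operator P
  Hillcrest at 4 (w=20) → Operator P
  Northgate at 19 (w=60) → Operator P
  Southcross at 22 (w=4) → Operator P
  Riverbend at 25 (w=60) → Operator P
  Eastvale at 26 (w=90) → Operator P
  Lakeside at 29 (w=90) → Operator P
  Westmoor at 30 (w=60) → Operator P
  Oakwood at 42 (w=300) → Operator Q
Operator P captures 784; Operator Q captures 300.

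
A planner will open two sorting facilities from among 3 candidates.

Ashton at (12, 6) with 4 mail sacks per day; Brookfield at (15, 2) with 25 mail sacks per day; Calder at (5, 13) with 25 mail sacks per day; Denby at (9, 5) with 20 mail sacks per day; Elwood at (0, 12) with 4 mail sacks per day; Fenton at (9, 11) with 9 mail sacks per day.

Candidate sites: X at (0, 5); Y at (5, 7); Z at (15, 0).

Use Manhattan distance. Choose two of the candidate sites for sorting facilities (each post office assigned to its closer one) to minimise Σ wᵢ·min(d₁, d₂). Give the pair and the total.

{Y, Z}, total 464

Evaluate every pair (each demand assigned to the nearer of the two):
  {Y, Z}: total = 464
  {X, Z}: total = 754
  {X, Y}: total = 777
Best pair: {Y, Z} with total 464.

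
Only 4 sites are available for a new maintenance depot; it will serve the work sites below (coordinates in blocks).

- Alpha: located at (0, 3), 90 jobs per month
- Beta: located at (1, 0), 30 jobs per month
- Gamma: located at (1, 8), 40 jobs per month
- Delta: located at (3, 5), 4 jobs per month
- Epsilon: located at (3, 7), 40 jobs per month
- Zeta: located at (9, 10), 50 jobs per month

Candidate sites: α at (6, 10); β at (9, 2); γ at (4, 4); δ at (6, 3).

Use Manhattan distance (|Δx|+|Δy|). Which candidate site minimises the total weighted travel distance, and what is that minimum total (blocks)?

Total weighted distance at each candidate:
  α (6, 10): total = 2322
  β (9, 2): total = 2636
  γ (4, 4): total = 1658
  δ (6, 3): total = 1980
Minimum is at γ with total 1658 blocks.

γ, total 1658 blocks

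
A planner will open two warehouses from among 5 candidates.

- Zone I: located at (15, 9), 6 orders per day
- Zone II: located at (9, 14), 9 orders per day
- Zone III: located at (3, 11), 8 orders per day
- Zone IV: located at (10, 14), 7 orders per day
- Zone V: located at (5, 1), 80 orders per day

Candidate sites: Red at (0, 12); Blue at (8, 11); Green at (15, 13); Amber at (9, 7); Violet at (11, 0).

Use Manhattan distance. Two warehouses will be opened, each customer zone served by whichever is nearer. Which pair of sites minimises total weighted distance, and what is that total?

{Blue, Violet}, total 725

Evaluate every pair (each demand assigned to the nearer of the two):
  {Blue, Violet}: total = 725
  {Green, Violet}: total = 801
  {Amber, Violet}: total = 807
  {Red, Violet}: total = 853
  {Blue, Amber}: total = 959
  {Red, Amber}: total = 999
  {Green, Amber}: total = 1009
  {Blue, Green}: total = 1175
  {Red, Blue}: total = 1197
  {Red, Green}: total = 1441
Best pair: {Blue, Violet} with total 725.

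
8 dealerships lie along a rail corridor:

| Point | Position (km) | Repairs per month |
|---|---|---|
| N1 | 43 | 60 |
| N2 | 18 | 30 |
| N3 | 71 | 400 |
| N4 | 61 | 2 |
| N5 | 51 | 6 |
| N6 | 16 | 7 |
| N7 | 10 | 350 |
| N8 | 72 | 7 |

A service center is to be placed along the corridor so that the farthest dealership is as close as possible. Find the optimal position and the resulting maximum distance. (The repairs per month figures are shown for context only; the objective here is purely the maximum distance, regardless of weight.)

location 41, max distance 31

The 1-center on a line is the midpoint of the two extreme points: leftmost at 10, rightmost at 72.
Optimal location = (10 + 72)/2 = 41; maximum distance = (72 − 10)/2 = 31.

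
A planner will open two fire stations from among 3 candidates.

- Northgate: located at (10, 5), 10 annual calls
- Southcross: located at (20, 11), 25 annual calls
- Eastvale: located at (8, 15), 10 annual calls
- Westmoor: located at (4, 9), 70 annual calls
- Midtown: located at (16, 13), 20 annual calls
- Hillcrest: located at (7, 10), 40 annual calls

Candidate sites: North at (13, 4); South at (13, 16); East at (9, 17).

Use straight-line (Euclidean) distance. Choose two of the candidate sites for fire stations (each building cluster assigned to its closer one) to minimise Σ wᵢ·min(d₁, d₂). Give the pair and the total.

Evaluate every pair (each demand assigned to the nearer of the two):
  {South, East}: total = 1387.9
  {North, East}: total = 1414.3
  {North, South}: total = 1442.6
Best pair: {South, East} with total 1387.9.

{South, East}, total 1387.9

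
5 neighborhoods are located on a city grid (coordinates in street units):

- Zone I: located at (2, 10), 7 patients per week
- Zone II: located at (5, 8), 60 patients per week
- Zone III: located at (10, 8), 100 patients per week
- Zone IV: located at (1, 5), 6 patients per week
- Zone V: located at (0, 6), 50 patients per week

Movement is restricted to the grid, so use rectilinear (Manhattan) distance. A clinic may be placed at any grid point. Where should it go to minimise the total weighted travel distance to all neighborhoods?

Manhattan distance separates: Σwᵢ(|x−xᵢ|+|y−yᵢ|) = Σwᵢ|x−xᵢ| + Σwᵢ|y−yᵢ|, so x and y are optimised independently as 1-D weighted medians.
Total weight W = 223; half = 111.5.
x-coordinate, sorted with cumulative weight:
  x=0 (Zone V, w=50) cum 50
  x=1 (Zone IV, w=6) cum 56
  x=2 (Zone I, w=7) cum 63
  x=5 (Zone II, w=60) cum 123  ← median
  x=10 (Zone III, w=100) cum 223
⇒ x* = 5
y-coordinate, sorted with cumulative weight:
  y=5 (Zone IV, w=6) cum 6
  y=6 (Zone V, w=50) cum 56
  y=8 (Zone II, w=60) cum 116  ← median
  y=8 (Zone III, w=100) cum 216
  y=10 (Zone I, w=7) cum 223
⇒ y* = 8

(5, 8)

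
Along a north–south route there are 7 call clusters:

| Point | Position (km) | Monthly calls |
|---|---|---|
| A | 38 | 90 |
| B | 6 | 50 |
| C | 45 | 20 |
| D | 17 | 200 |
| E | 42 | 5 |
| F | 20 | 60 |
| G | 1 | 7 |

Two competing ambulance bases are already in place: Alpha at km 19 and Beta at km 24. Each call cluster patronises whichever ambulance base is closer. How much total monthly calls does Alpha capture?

317

The indifferent point is the midpoint (19+24)/2 = 21.5; call clusters left of it (closer to Alpha at 19) go to Alpha, those right go to Beta.
  G at 1 (w=7) → Alpha
  B at 6 (w=50) → Alpha
  D at 17 (w=200) → Alpha
  F at 20 (w=60) → Alpha
  A at 38 (w=90) → Beta
  E at 42 (w=5) → Beta
  C at 45 (w=20) → Beta
Alpha captures 317; Beta captures 115.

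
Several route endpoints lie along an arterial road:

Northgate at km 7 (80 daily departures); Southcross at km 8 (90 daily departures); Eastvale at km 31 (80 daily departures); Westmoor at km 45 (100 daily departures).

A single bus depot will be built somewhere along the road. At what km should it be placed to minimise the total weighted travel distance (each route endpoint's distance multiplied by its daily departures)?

For a sum of weighted absolute distances on a line, the optimum is the weighted median (not the mean). Total weight W = 350; half-weight = 175.
Sort by position and accumulate weight:
  km 7 (Northgate, w=80) → cum 80
  km 8 (Southcross, w=90) → cum 170
  km 31 (Eastvale, w=80) → cum 250  ≥ 175 → median here
  km 45 (Westmoor, w=100) → cum 350
Optimal location: km 31.

x = 31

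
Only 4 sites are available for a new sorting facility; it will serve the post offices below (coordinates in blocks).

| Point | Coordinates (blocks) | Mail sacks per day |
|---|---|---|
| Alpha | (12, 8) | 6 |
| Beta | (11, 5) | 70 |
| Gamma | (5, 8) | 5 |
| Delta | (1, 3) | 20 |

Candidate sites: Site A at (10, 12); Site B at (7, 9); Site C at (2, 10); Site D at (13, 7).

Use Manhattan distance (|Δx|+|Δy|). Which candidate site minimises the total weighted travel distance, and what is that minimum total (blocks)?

Site D, total 657 blocks

Total weighted distance at each candidate:
  Site A (10, 12): total = 1001
  Site B (7, 9): total = 851
  Site C (2, 10): total = 1237
  Site D (13, 7): total = 657
Minimum is at Site D with total 657 blocks.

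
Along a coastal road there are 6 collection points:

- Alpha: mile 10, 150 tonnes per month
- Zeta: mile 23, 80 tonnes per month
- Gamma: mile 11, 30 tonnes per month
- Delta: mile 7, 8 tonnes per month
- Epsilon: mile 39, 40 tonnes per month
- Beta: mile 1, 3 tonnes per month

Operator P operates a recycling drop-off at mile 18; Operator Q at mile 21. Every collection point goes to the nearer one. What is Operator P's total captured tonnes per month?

191

The indifferent point is the midpoint (18+21)/2 = 19.5; collection points left of it (closer to Operator P at 18) go to Operator P, those right go to Operator Q.
  Beta at 1 (w=3) → Operator P
  Delta at 7 (w=8) → Operator P
  Alpha at 10 (w=150) → Operator P
  Gamma at 11 (w=30) → Operator P
  Zeta at 23 (w=80) → Operator Q
  Epsilon at 39 (w=40) → Operator Q
Operator P captures 191; Operator Q captures 120.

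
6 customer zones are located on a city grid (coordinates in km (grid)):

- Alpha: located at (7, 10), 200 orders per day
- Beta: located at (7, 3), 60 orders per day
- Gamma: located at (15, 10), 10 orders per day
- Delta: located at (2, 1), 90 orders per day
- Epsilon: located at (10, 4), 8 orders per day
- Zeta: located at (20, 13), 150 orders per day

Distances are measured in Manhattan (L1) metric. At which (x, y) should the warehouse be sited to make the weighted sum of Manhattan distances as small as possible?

Manhattan distance separates: Σwᵢ(|x−xᵢ|+|y−yᵢ|) = Σwᵢ|x−xᵢ| + Σwᵢ|y−yᵢ|, so x and y are optimised independently as 1-D weighted medians.
Total weight W = 518; half = 259.
x-coordinate, sorted with cumulative weight:
  x=2 (Delta, w=90) cum 90
  x=7 (Alpha, w=200) cum 290  ← median
  x=7 (Beta, w=60) cum 350
  x=10 (Epsilon, w=8) cum 358
  x=15 (Gamma, w=10) cum 368
  x=20 (Zeta, w=150) cum 518
⇒ x* = 7
y-coordinate, sorted with cumulative weight:
  y=1 (Delta, w=90) cum 90
  y=3 (Beta, w=60) cum 150
  y=4 (Epsilon, w=8) cum 158
  y=10 (Alpha, w=200) cum 358  ← median
  y=10 (Gamma, w=10) cum 368
  y=13 (Zeta, w=150) cum 518
⇒ y* = 10

(7, 10)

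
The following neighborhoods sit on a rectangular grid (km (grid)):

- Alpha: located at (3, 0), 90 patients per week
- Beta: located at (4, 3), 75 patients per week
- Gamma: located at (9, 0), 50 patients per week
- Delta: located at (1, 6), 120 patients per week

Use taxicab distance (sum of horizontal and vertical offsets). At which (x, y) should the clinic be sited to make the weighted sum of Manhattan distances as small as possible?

(3, 3)

Manhattan distance separates: Σwᵢ(|x−xᵢ|+|y−yᵢ|) = Σwᵢ|x−xᵢ| + Σwᵢ|y−yᵢ|, so x and y are optimised independently as 1-D weighted medians.
Total weight W = 335; half = 167.5.
x-coordinate, sorted with cumulative weight:
  x=1 (Delta, w=120) cum 120
  x=3 (Alpha, w=90) cum 210  ← median
  x=4 (Beta, w=75) cum 285
  x=9 (Gamma, w=50) cum 335
⇒ x* = 3
y-coordinate, sorted with cumulative weight:
  y=0 (Alpha, w=90) cum 90
  y=0 (Gamma, w=50) cum 140
  y=3 (Beta, w=75) cum 215  ← median
  y=6 (Delta, w=120) cum 335
⇒ y* = 3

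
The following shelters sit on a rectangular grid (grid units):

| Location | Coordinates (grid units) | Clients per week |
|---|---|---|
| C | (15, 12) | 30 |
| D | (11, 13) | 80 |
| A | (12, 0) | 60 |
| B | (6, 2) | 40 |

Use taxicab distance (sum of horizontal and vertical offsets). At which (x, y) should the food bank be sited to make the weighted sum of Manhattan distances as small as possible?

Manhattan distance separates: Σwᵢ(|x−xᵢ|+|y−yᵢ|) = Σwᵢ|x−xᵢ| + Σwᵢ|y−yᵢ|, so x and y are optimised independently as 1-D weighted medians.
Total weight W = 210; half = 105.
x-coordinate, sorted with cumulative weight:
  x=6 (B, w=40) cum 40
  x=11 (D, w=80) cum 120  ← median
  x=12 (A, w=60) cum 180
  x=15 (C, w=30) cum 210
⇒ x* = 11
y-coordinate, sorted with cumulative weight:
  y=0 (A, w=60) cum 60
  y=2 (B, w=40) cum 100
  y=12 (C, w=30) cum 130  ← median
  y=13 (D, w=80) cum 210
⇒ y* = 12

(11, 12)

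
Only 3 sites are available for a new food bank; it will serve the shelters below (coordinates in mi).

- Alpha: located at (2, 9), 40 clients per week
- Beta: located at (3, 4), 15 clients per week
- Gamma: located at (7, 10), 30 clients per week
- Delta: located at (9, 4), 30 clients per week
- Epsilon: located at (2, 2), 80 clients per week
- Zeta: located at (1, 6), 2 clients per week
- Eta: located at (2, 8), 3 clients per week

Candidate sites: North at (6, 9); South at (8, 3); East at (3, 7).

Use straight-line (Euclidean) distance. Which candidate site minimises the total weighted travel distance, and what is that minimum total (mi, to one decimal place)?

East, total 902.3 mi

Total weighted distance at each candidate:
  North (6, 9): total = 1133.8
  South (8, 3): total = 1195.7
  East (3, 7): total = 902.3
Minimum is at East with total 902.3 mi.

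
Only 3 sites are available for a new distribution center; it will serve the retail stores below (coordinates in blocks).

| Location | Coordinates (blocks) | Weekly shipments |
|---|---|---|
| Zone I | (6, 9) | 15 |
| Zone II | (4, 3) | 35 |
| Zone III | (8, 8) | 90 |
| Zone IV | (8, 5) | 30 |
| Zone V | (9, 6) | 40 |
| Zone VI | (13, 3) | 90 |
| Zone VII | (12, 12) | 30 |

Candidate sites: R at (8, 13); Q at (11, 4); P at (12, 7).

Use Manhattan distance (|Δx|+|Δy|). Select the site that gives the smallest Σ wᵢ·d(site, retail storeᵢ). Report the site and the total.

Q, total 1880 blocks

Total weighted distance at each candidate:
  R (8, 13): total = 3090
  Q (11, 4): total = 1880
  P (12, 7): total = 1930
Minimum is at Q with total 1880 blocks.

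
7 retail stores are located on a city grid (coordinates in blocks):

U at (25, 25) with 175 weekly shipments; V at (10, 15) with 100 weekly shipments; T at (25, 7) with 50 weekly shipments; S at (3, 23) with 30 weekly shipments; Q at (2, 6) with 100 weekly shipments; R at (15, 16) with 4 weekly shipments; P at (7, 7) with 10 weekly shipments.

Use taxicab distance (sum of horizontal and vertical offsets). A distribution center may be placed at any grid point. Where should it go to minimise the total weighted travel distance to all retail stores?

Manhattan distance separates: Σwᵢ(|x−xᵢ|+|y−yᵢ|) = Σwᵢ|x−xᵢ| + Σwᵢ|y−yᵢ|, so x and y are optimised independently as 1-D weighted medians.
Total weight W = 469; half = 234.5.
x-coordinate, sorted with cumulative weight:
  x=2 (Q, w=100) cum 100
  x=3 (S, w=30) cum 130
  x=7 (P, w=10) cum 140
  x=10 (V, w=100) cum 240  ← median
  x=15 (R, w=4) cum 244
  x=25 (U, w=175) cum 419
  x=25 (T, w=50) cum 469
⇒ x* = 10
y-coordinate, sorted with cumulative weight:
  y=6 (Q, w=100) cum 100
  y=7 (T, w=50) cum 150
  y=7 (P, w=10) cum 160
  y=15 (V, w=100) cum 260  ← median
  y=16 (R, w=4) cum 264
  y=23 (S, w=30) cum 294
  y=25 (U, w=175) cum 469
⇒ y* = 15

(10, 15)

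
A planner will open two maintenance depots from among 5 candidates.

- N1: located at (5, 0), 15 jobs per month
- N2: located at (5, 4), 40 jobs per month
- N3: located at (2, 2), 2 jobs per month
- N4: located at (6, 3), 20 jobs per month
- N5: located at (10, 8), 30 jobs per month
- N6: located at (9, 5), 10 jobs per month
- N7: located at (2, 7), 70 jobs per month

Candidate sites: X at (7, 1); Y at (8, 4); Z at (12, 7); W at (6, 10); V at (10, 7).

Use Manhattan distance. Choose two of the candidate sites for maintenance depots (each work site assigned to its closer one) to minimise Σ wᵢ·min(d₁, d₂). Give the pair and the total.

{Y, V}, total 911

Evaluate every pair (each demand assigned to the nearer of the two):
  {Y, V}: total = 911
  {X, V}: total = 937
  {Y, W}: total = 991
  {Y, Z}: total = 1041
  {X, W}: total = 1047
  {X, Y}: total = 1067
  {X, Z}: total = 1157
  {W, V}: total = 1159
  {Z, W}: total = 1239
  {Z, V}: total = 1306
Best pair: {Y, V} with total 911.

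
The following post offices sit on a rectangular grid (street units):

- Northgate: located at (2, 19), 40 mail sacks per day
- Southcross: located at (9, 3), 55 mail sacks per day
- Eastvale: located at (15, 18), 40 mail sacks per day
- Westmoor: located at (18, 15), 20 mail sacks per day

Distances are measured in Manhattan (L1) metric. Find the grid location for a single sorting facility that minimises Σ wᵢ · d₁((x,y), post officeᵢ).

Manhattan distance separates: Σwᵢ(|x−xᵢ|+|y−yᵢ|) = Σwᵢ|x−xᵢ| + Σwᵢ|y−yᵢ|, so x and y are optimised independently as 1-D weighted medians.
Total weight W = 155; half = 77.5.
x-coordinate, sorted with cumulative weight:
  x=2 (Northgate, w=40) cum 40
  x=9 (Southcross, w=55) cum 95  ← median
  x=15 (Eastvale, w=40) cum 135
  x=18 (Westmoor, w=20) cum 155
⇒ x* = 9
y-coordinate, sorted with cumulative weight:
  y=3 (Southcross, w=55) cum 55
  y=15 (Westmoor, w=20) cum 75
  y=18 (Eastvale, w=40) cum 115  ← median
  y=19 (Northgate, w=40) cum 155
⇒ y* = 18

(9, 18)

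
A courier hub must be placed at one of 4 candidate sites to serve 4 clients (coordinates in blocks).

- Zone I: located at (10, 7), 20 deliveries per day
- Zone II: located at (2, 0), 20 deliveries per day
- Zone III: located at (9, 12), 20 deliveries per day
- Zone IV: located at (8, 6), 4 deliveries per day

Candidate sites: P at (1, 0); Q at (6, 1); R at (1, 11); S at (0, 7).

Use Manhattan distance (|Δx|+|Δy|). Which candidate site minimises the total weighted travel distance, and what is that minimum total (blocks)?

Total weighted distance at each candidate:
  P (1, 0): total = 792
  Q (6, 1): total = 608
  R (1, 11): total = 728
  S (0, 7): total = 696
Minimum is at Q with total 608 blocks.

Q, total 608 blocks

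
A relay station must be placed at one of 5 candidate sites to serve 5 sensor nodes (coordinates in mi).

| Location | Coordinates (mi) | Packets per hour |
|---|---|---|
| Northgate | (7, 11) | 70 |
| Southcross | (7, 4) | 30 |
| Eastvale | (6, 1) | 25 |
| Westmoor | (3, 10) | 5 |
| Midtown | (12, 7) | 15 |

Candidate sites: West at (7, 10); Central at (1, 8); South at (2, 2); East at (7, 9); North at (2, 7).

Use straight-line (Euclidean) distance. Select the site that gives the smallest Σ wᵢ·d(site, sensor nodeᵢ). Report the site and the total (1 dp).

West, total 583.8 mi

Total weighted distance at each candidate:
  West (7, 10): total = 583.8
  Central (1, 8): total = 1080.8
  South (2, 2): total = 1193.3
  East (7, 9): total = 592.9
  North (2, 7): total = 969.2
Minimum is at West with total 583.8 mi.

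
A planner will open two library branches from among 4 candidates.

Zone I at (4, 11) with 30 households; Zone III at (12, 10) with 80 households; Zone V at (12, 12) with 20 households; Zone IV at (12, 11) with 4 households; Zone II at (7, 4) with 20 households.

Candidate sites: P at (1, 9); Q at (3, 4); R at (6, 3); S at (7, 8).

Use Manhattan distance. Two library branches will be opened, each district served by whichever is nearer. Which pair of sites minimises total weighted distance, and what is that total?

Evaluate every pair (each demand assigned to the nearer of the two):
  {R, S}: total = 992
  {P, S}: total = 1002
  {Q, S}: total = 1032
  {P, R}: total = 1482
  {P, Q}: total = 1522
  {Q, R}: total = 1676
Best pair: {R, S} with total 992.

{R, S}, total 992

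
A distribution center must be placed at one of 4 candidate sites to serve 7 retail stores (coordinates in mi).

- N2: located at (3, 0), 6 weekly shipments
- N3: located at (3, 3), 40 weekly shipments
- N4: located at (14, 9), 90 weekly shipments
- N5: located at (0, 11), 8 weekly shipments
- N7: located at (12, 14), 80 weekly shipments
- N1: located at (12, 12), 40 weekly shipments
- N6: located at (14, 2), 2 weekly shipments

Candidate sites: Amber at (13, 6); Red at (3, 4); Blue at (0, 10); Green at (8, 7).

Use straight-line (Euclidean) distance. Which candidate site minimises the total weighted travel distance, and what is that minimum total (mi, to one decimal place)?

Amber, total 1780.2 mi

Total weighted distance at each candidate:
  Amber (13, 6): total = 1780.2
  Red (3, 4): total = 2792.7
  Blue (0, 10): total = 3169.3
  Green (8, 7): total = 1865.2
Minimum is at Amber with total 1780.2 mi.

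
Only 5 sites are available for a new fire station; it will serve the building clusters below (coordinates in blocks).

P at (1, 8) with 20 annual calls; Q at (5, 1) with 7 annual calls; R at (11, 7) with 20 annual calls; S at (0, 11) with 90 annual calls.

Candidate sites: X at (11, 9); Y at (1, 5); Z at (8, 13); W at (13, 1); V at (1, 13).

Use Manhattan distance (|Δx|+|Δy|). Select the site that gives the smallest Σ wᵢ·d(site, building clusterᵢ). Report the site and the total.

V, total 802 blocks

Total weighted distance at each candidate:
  X (11, 9): total = 1528
  Y (1, 5): total = 986
  Z (8, 13): total = 1425
  W (13, 1): total = 2666
  V (1, 13): total = 802
Minimum is at V with total 802 blocks.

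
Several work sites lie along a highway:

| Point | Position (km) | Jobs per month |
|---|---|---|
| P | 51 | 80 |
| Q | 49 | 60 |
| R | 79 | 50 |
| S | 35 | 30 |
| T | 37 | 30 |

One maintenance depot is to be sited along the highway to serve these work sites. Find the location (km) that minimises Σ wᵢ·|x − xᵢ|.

x = 51

For a sum of weighted absolute distances on a line, the optimum is the weighted median (not the mean). Total weight W = 250; half-weight = 125.
Sort by position and accumulate weight:
  km 35 (S, w=30) → cum 30
  km 37 (T, w=30) → cum 60
  km 49 (Q, w=60) → cum 120
  km 51 (P, w=80) → cum 200  ≥ 125 → median here
  km 79 (R, w=50) → cum 250
Optimal location: km 51.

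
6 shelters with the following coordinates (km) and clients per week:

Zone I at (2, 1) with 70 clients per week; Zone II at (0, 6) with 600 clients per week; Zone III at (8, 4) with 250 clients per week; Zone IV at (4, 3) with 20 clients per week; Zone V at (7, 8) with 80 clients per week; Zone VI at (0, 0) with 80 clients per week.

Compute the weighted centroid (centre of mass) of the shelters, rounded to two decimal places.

The minimiser of Σwᵢ‖p−pᵢ‖² is the weighted centroid p* = (Σwᵢpᵢ)/(Σwᵢ).
Σwᵢ = 1100.
Σwᵢxᵢ = 70·2 + 600·0 + 250·8 + 20·4 + 80·7 + 80·0 = 2780.
Σwᵢyᵢ = 70·1 + 600·6 + 250·4 + 20·3 + 80·8 + 80·0 = 5370.
x* = 2780/1100 = 2.53, y* = 5370/1100 = 4.88.

(2.53, 4.88)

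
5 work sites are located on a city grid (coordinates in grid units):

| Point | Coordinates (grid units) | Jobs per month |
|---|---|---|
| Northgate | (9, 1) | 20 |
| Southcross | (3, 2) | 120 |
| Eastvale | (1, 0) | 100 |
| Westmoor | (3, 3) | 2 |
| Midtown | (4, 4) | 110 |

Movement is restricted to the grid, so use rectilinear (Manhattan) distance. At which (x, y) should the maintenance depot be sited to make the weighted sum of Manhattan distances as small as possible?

(3, 2)

Manhattan distance separates: Σwᵢ(|x−xᵢ|+|y−yᵢ|) = Σwᵢ|x−xᵢ| + Σwᵢ|y−yᵢ|, so x and y are optimised independently as 1-D weighted medians.
Total weight W = 352; half = 176.
x-coordinate, sorted with cumulative weight:
  x=1 (Eastvale, w=100) cum 100
  x=3 (Southcross, w=120) cum 220  ← median
  x=3 (Westmoor, w=2) cum 222
  x=4 (Midtown, w=110) cum 332
  x=9 (Northgate, w=20) cum 352
⇒ x* = 3
y-coordinate, sorted with cumulative weight:
  y=0 (Eastvale, w=100) cum 100
  y=1 (Northgate, w=20) cum 120
  y=2 (Southcross, w=120) cum 240  ← median
  y=3 (Westmoor, w=2) cum 242
  y=4 (Midtown, w=110) cum 352
⇒ y* = 2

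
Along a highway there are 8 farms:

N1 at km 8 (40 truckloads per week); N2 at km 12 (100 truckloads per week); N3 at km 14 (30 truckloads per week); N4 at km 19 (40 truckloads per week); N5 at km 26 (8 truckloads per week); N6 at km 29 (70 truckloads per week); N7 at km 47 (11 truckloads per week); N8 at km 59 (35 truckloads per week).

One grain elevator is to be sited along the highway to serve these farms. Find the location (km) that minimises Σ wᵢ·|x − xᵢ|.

For a sum of weighted absolute distances on a line, the optimum is the weighted median (not the mean). Total weight W = 334; half-weight = 167.
Sort by position and accumulate weight:
  km 8 (N1, w=40) → cum 40
  km 12 (N2, w=100) → cum 140
  km 14 (N3, w=30) → cum 170  ≥ 167 → median here
  km 19 (N4, w=40) → cum 210
  km 26 (N5, w=8) → cum 218
  km 29 (N6, w=70) → cum 288
  km 47 (N7, w=11) → cum 299
  km 59 (N8, w=35) → cum 334
Optimal location: km 14.

x = 14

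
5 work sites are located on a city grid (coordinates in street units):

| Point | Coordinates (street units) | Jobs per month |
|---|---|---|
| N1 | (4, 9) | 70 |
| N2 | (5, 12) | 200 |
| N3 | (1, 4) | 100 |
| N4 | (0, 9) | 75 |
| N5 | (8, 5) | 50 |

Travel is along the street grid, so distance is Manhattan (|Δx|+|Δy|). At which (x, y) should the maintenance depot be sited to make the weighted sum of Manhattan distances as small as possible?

(5, 9)

Manhattan distance separates: Σwᵢ(|x−xᵢ|+|y−yᵢ|) = Σwᵢ|x−xᵢ| + Σwᵢ|y−yᵢ|, so x and y are optimised independently as 1-D weighted medians.
Total weight W = 495; half = 247.5.
x-coordinate, sorted with cumulative weight:
  x=0 (N4, w=75) cum 75
  x=1 (N3, w=100) cum 175
  x=4 (N1, w=70) cum 245
  x=5 (N2, w=200) cum 445  ← median
  x=8 (N5, w=50) cum 495
⇒ x* = 5
y-coordinate, sorted with cumulative weight:
  y=4 (N3, w=100) cum 100
  y=5 (N5, w=50) cum 150
  y=9 (N1, w=70) cum 220
  y=9 (N4, w=75) cum 295  ← median
  y=12 (N2, w=200) cum 495
⇒ y* = 9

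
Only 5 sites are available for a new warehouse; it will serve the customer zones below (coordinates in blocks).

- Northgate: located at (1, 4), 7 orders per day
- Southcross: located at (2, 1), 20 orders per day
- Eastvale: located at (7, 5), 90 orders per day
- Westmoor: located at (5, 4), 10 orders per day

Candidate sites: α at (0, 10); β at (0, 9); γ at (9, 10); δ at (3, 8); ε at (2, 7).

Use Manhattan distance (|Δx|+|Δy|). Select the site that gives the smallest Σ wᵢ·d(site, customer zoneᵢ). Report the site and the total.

Total weighted distance at each candidate:
  α (0, 10): total = 1459
  β (0, 9): total = 1332
  γ (9, 10): total = 1148
  δ (3, 8): total = 892
  ε (2, 7): total = 838
Minimum is at ε with total 838 blocks.

ε, total 838 blocks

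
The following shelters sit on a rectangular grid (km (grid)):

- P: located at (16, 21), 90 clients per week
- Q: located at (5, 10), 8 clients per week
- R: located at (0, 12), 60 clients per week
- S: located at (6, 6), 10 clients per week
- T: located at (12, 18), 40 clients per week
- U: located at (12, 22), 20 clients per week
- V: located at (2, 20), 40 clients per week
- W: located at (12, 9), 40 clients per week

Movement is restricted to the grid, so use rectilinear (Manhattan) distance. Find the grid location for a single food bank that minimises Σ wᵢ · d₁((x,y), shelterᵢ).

Manhattan distance separates: Σwᵢ(|x−xᵢ|+|y−yᵢ|) = Σwᵢ|x−xᵢ| + Σwᵢ|y−yᵢ|, so x and y are optimised independently as 1-D weighted medians.
Total weight W = 308; half = 154.
x-coordinate, sorted with cumulative weight:
  x=0 (R, w=60) cum 60
  x=2 (V, w=40) cum 100
  x=5 (Q, w=8) cum 108
  x=6 (S, w=10) cum 118
  x=12 (T, w=40) cum 158  ← median
  x=12 (U, w=20) cum 178
  x=12 (W, w=40) cum 218
  x=16 (P, w=90) cum 308
⇒ x* = 12
y-coordinate, sorted with cumulative weight:
  y=6 (S, w=10) cum 10
  y=9 (W, w=40) cum 50
  y=10 (Q, w=8) cum 58
  y=12 (R, w=60) cum 118
  y=18 (T, w=40) cum 158  ← median
  y=20 (V, w=40) cum 198
  y=21 (P, w=90) cum 288
  y=22 (U, w=20) cum 308
⇒ y* = 18

(12, 18)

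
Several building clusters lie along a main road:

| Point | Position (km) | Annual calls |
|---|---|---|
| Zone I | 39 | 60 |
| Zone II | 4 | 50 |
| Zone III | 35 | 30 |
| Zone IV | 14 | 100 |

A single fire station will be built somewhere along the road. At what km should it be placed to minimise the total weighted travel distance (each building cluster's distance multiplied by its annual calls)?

x = 14

For a sum of weighted absolute distances on a line, the optimum is the weighted median (not the mean). Total weight W = 240; half-weight = 120.
Sort by position and accumulate weight:
  km 4 (Zone II, w=50) → cum 50
  km 14 (Zone IV, w=100) → cum 150  ≥ 120 → median here
  km 35 (Zone III, w=30) → cum 180
  km 39 (Zone I, w=60) → cum 240
Optimal location: km 14.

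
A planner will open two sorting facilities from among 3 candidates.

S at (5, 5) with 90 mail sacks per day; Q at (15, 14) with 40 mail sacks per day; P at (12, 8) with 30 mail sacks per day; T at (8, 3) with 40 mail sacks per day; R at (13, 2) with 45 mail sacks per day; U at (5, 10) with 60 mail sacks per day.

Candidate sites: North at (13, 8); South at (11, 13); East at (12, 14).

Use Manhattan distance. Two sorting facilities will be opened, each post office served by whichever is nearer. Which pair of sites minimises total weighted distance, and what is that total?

Evaluate every pair (each demand assigned to the nearer of the two):
  {North, East}: total = 2410
  {North, South}: total = 2430
  {South, East}: total = 3205
Best pair: {North, East} with total 2410.

{North, East}, total 2410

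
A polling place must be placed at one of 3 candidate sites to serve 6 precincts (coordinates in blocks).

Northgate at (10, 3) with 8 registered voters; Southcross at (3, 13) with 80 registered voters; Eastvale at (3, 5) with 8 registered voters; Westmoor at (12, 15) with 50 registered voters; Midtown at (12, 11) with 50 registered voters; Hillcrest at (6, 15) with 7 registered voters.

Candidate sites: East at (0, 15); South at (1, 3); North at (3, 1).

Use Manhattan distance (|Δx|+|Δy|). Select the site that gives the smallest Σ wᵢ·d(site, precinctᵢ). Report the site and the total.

East, total 2122 blocks

Total weighted distance at each candidate:
  East (0, 15): total = 2122
  South (1, 3): total = 3283
  North (3, 1): total = 3283
Minimum is at East with total 2122 blocks.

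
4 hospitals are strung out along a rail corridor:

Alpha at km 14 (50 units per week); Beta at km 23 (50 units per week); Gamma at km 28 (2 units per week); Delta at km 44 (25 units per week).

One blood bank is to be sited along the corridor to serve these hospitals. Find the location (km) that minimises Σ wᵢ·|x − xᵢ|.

For a sum of weighted absolute distances on a line, the optimum is the weighted median (not the mean). Total weight W = 127; half-weight = 63.5.
Sort by position and accumulate weight:
  km 14 (Alpha, w=50) → cum 50
  km 23 (Beta, w=50) → cum 100  ≥ 63.5 → median here
  km 28 (Gamma, w=2) → cum 102
  km 44 (Delta, w=25) → cum 127
Optimal location: km 23.

x = 23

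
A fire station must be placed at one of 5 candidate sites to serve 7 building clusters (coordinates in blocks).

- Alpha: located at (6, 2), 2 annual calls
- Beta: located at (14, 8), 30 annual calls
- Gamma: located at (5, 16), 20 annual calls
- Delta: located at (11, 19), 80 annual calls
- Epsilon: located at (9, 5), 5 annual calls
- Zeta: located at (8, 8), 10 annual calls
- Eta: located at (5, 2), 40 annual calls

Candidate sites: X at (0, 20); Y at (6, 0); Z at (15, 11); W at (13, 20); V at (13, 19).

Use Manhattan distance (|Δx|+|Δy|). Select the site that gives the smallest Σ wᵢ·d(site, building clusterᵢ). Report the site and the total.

V, total 2038 blocks

Total weighted distance at each candidate:
  X (0, 20): total = 3208
  Y (6, 0): total = 3004
  Z (15, 11): total = 2336
  W (13, 20): total = 2225
  V (13, 19): total = 2038
Minimum is at V with total 2038 blocks.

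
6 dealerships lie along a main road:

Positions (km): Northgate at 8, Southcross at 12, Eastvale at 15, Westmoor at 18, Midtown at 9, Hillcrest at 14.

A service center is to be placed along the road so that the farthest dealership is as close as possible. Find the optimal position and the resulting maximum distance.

The 1-center on a line is the midpoint of the two extreme points: leftmost at 8, rightmost at 18.
Optimal location = (8 + 18)/2 = 13; maximum distance = (18 − 8)/2 = 5.

location 13, max distance 5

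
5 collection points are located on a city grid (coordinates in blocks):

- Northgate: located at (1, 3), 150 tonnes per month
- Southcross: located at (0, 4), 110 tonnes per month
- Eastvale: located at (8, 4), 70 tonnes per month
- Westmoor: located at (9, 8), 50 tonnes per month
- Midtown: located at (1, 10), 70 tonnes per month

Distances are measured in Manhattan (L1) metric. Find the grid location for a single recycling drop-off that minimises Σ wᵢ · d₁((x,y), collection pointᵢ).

Manhattan distance separates: Σwᵢ(|x−xᵢ|+|y−yᵢ|) = Σwᵢ|x−xᵢ| + Σwᵢ|y−yᵢ|, so x and y are optimised independently as 1-D weighted medians.
Total weight W = 450; half = 225.
x-coordinate, sorted with cumulative weight:
  x=0 (Southcross, w=110) cum 110
  x=1 (Northgate, w=150) cum 260  ← median
  x=1 (Midtown, w=70) cum 330
  x=8 (Eastvale, w=70) cum 400
  x=9 (Westmoor, w=50) cum 450
⇒ x* = 1
y-coordinate, sorted with cumulative weight:
  y=3 (Northgate, w=150) cum 150
  y=4 (Southcross, w=110) cum 260  ← median
  y=4 (Eastvale, w=70) cum 330
  y=8 (Westmoor, w=50) cum 380
  y=10 (Midtown, w=70) cum 450
⇒ y* = 4

(1, 4)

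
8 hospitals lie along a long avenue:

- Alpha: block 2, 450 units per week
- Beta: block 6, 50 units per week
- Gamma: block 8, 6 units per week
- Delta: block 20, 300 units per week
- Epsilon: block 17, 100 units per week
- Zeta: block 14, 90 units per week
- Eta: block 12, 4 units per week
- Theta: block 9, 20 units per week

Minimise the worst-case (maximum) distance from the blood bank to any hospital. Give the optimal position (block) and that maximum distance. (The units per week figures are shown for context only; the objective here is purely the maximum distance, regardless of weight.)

The 1-center on a line is the midpoint of the two extreme points: leftmost at 2, rightmost at 20.
Optimal location = (2 + 20)/2 = 11; maximum distance = (20 − 2)/2 = 9.

location 11, max distance 9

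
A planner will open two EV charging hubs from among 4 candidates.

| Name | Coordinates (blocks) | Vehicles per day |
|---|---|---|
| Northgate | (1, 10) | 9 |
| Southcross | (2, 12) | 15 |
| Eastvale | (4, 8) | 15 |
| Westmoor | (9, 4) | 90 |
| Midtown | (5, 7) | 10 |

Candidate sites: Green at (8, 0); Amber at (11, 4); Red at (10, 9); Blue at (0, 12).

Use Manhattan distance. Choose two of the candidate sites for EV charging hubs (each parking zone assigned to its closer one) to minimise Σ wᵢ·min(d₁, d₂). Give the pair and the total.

Evaluate every pair (each demand assigned to the nearer of the two):
  {Amber, Blue}: total = 447
  {Amber, Red}: total = 610
  {Green, Blue}: total = 727
  {Red, Blue}: total = 772
  {Green, Amber}: total = 834
  {Green, Red}: total = 880
Best pair: {Amber, Blue} with total 447.

{Amber, Blue}, total 447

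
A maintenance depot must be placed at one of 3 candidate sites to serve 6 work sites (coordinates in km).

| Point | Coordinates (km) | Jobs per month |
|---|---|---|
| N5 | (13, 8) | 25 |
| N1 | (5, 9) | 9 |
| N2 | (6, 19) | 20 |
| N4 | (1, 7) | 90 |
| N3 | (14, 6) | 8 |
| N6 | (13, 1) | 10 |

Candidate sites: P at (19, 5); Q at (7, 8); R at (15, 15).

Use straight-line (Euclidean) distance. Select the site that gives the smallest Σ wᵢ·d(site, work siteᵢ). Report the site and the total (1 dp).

Total weighted distance at each candidate:
  P (19, 5): total = 2423.7
  Q (7, 8): total = 1088.9
  R (15, 15): total = 2149.0
Minimum is at Q with total 1088.9 km.

Q, total 1088.9 km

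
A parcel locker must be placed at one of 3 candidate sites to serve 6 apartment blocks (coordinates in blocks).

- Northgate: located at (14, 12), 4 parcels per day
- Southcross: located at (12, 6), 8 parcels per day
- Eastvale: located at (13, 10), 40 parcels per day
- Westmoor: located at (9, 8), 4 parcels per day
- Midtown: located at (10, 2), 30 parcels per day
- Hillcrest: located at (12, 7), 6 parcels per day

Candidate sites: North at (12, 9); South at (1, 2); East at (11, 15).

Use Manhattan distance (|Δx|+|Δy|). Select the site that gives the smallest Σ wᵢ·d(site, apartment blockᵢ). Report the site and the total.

North, total 422 blocks

Total weighted distance at each candidate:
  North (12, 9): total = 422
  South (1, 2): total = 1434
  East (11, 15): total = 894
Minimum is at North with total 422 blocks.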